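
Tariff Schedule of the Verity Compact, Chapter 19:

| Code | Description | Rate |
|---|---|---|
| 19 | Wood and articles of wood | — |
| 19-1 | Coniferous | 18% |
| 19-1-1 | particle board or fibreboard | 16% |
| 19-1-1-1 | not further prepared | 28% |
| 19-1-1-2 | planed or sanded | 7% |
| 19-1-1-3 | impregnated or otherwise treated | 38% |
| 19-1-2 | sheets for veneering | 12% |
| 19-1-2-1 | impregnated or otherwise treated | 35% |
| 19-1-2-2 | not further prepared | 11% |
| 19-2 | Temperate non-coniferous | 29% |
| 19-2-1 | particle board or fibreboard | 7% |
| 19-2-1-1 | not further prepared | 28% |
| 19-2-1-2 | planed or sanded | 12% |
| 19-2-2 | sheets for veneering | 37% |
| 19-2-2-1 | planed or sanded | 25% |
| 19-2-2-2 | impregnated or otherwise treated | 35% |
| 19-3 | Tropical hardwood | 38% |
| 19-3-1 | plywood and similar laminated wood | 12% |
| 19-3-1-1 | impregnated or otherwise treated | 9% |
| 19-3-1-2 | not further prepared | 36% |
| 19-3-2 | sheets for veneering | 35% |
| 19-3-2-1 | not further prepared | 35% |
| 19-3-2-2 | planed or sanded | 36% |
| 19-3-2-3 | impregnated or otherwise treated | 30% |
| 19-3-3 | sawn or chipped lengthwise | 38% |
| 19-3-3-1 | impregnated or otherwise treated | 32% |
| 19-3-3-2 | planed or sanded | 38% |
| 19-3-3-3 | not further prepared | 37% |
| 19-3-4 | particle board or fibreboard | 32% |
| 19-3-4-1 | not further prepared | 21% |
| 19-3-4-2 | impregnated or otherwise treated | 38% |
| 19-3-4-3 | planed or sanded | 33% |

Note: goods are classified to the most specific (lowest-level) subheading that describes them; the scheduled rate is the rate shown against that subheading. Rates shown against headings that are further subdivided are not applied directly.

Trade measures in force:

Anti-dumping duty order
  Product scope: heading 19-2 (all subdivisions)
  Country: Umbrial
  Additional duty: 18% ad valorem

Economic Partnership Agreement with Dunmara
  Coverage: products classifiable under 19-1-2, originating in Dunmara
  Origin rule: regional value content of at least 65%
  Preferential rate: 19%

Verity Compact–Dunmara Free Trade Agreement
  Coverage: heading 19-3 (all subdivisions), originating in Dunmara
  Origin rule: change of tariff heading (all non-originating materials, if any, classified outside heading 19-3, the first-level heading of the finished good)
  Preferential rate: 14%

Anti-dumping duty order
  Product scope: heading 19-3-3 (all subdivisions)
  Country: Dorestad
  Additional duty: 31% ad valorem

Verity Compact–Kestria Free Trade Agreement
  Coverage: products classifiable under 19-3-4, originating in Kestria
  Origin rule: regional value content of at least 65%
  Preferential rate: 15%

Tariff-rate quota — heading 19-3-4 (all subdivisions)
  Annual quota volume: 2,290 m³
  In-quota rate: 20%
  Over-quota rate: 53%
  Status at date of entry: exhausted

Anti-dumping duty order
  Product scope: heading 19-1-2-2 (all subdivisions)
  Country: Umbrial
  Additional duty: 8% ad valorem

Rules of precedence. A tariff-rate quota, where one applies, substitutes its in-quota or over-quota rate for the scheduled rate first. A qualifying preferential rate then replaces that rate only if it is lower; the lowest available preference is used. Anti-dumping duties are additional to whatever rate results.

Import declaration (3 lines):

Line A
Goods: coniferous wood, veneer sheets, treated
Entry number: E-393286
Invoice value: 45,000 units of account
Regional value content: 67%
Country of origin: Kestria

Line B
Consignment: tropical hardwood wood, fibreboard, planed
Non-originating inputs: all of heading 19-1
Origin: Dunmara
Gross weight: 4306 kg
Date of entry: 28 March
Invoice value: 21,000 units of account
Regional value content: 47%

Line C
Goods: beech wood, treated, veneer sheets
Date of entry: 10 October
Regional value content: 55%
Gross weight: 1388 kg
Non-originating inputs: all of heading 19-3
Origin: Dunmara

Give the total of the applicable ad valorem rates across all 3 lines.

84%

Line A: coniferous → 19-1; veneer sheets → 19-1-2; treated → 19-1-2-1. Scheduled 35%. Kestria agreement on 19-3-4: 19-1-2-1 not covered. → 35%.
Line B: tropical hardwood → 19-3; fibreboard → 19-3-4; planed → 19-3-4-3. Scheduled 33%. quota on 19-3-4 exhausted → over-quota 53%; Dunmara agreement on 19-1-2: 19-3-4-3 not covered; Dunmara agreement on 19-3: CTH met → 14% available; preferential 14%. → 14%.
Line C: beech → 19-2; veneer sheets → 19-2-2; treated → 19-2-2-2. Scheduled 35%. Dunmara agreement on 19-1-2: 19-2-2-2 not covered; Dunmara agreement on 19-3: 19-2-2-2 not covered. → 35%.
Sum: 35% + 14% + 35% = 84%.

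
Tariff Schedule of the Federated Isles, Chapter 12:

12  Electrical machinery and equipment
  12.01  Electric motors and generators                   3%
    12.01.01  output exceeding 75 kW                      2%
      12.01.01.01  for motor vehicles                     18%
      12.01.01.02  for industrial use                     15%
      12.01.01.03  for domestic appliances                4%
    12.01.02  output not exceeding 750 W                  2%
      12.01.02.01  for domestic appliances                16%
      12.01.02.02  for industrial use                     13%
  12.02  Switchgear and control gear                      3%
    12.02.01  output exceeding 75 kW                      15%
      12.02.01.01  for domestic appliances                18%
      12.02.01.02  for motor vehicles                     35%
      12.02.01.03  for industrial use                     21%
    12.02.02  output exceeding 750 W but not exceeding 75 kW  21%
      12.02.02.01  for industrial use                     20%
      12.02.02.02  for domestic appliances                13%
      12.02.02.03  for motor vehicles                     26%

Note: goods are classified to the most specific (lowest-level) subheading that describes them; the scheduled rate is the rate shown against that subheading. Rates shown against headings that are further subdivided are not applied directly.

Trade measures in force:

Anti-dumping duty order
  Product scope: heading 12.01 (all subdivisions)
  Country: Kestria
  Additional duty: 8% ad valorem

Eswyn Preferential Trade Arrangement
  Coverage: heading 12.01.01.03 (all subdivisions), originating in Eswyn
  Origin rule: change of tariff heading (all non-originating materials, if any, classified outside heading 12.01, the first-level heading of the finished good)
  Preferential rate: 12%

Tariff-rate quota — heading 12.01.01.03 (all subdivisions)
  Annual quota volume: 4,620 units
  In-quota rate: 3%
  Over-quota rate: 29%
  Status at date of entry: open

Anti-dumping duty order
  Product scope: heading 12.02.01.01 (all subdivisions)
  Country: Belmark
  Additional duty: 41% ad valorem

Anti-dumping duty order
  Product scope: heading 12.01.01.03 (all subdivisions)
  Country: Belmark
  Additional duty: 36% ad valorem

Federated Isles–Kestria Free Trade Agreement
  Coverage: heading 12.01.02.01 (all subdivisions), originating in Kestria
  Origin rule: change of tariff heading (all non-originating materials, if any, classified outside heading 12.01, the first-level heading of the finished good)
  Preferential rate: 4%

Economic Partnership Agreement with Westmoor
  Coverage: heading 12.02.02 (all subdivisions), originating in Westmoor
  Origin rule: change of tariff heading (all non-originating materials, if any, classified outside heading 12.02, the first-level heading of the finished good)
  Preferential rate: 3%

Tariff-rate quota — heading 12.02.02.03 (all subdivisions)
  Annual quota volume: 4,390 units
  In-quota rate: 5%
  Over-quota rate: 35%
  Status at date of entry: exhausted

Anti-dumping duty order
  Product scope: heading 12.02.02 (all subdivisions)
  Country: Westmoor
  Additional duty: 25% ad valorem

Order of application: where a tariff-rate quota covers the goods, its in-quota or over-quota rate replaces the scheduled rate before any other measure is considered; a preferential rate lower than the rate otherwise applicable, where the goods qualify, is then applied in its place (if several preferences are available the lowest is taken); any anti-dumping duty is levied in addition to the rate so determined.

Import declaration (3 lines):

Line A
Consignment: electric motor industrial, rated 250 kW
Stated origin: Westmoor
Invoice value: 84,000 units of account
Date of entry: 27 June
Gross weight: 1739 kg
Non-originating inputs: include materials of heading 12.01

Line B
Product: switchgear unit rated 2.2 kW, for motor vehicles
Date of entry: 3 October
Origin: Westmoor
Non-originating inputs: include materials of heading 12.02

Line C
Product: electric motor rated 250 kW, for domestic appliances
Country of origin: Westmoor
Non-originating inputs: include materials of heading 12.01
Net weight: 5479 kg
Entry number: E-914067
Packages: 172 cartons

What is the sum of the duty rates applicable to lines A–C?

78%

Line A: electric motor → 12.01; rated 250 kW → 12.01.01; industrial → 12.01.01.02. Scheduled 15%. Westmoor agreement on 12.02.02: 12.01.01.02 not covered. → 15%.
Line B: switchgear unit → 12.02; rated 2.2 kW → 12.02.02; for motor vehicles → 12.02.02.03. Scheduled 26%. quota on 12.02.02.03 exhausted → over-quota 35%; Westmoor agreement on 12.02.02: CTH not met; anti-dumping (Westmoor, 12.02.02): +25%; total 35% + 25% = 60%. → 60%.
Line C: electric motor → 12.01; rated 250 kW → 12.01.01; for domestic appliances → 12.01.01.03. Scheduled 4%. quota on 12.01.01.03 open → in-quota 3%; Westmoor agreement on 12.02.02: 12.01.01.03 not covered. → 3%.
Sum: 15% + 60% + 3% = 78%.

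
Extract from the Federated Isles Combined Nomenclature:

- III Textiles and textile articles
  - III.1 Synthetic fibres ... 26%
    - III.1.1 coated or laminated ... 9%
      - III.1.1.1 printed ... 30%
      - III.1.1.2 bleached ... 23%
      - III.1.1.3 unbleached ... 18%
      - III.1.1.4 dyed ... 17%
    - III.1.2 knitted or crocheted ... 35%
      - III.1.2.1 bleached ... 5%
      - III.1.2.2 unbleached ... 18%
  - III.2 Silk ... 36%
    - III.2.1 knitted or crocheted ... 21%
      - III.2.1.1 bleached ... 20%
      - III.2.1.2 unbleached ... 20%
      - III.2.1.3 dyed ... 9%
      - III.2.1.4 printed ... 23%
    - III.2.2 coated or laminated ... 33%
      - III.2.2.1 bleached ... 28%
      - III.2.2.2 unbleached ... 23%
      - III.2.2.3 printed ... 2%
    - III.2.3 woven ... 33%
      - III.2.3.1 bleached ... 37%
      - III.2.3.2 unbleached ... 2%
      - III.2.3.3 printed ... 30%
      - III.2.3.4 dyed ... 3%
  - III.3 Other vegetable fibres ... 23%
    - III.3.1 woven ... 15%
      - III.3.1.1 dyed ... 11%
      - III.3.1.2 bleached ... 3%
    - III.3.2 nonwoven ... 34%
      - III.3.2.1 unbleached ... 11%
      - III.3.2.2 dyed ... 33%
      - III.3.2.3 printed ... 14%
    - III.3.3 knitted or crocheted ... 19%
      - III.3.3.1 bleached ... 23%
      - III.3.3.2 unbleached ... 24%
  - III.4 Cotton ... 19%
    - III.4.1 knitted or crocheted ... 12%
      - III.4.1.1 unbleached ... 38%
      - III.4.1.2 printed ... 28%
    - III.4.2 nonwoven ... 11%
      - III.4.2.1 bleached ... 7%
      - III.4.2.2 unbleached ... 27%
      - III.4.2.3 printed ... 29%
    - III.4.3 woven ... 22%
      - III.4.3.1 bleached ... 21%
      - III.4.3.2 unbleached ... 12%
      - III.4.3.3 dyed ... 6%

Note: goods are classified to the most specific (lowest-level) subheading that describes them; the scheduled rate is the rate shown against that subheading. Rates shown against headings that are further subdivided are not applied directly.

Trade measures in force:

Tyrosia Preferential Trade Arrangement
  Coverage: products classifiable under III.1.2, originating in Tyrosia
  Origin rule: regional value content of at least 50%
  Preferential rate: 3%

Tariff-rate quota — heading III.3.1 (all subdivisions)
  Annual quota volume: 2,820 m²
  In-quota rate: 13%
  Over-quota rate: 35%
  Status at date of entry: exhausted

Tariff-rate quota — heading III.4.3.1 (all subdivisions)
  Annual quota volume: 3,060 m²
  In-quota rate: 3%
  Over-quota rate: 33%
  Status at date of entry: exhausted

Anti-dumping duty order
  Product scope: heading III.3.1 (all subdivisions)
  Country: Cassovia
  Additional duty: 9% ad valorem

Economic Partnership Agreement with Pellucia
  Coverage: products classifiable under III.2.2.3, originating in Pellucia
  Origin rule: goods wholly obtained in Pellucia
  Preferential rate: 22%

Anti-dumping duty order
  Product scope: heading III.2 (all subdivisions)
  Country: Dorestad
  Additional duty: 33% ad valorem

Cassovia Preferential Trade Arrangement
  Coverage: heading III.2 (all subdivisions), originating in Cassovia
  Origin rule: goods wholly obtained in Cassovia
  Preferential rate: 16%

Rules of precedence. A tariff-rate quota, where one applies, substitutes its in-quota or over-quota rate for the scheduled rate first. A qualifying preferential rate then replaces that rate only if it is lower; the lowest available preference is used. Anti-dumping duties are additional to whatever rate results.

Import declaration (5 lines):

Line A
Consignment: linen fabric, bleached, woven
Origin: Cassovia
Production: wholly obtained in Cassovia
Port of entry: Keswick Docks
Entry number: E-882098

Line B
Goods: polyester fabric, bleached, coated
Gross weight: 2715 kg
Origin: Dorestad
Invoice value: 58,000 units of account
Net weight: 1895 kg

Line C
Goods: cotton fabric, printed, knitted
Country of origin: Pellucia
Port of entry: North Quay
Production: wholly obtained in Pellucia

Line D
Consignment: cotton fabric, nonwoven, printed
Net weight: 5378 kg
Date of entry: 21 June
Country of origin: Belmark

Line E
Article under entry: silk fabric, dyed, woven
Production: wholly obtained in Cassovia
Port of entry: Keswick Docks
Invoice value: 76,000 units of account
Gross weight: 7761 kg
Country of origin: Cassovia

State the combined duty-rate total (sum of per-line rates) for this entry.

Line A: linen → III.3; woven → III.3.1; bleached → III.3.1.2. Scheduled 3%. quota on III.3.1 exhausted → over-quota 35%; Cassovia agreement on III.2: III.3.1.2 not covered; anti-dumping (Cassovia, III.3.1): +9%; total 35% + 9% = 44%. → 44%.
Line B: polyester → III.1; coated → III.1.1; bleached → III.1.1.2. Scheduled 23%. No special measure applies. → 23%.
Line C: cotton → III.4; knitted → III.4.1; printed → III.4.1.2. Scheduled 28%. Pellucia agreement on III.2.2.3: III.4.1.2 not covered. → 28%.
Line D: cotton → III.4; nonwoven → III.4.2; printed → III.4.2.3. Scheduled 29%. No special measure applies. → 29%.
Line E: silk → III.2; woven → III.2.3; dyed → III.2.3.4. Scheduled 3%. Cassovia agreement on III.2: wholly obtained → 16% available; preference 16% not lower than 3% → no reduction. → 3%.
Sum: 44% + 23% + 28% + 29% + 3% = 127%.

127%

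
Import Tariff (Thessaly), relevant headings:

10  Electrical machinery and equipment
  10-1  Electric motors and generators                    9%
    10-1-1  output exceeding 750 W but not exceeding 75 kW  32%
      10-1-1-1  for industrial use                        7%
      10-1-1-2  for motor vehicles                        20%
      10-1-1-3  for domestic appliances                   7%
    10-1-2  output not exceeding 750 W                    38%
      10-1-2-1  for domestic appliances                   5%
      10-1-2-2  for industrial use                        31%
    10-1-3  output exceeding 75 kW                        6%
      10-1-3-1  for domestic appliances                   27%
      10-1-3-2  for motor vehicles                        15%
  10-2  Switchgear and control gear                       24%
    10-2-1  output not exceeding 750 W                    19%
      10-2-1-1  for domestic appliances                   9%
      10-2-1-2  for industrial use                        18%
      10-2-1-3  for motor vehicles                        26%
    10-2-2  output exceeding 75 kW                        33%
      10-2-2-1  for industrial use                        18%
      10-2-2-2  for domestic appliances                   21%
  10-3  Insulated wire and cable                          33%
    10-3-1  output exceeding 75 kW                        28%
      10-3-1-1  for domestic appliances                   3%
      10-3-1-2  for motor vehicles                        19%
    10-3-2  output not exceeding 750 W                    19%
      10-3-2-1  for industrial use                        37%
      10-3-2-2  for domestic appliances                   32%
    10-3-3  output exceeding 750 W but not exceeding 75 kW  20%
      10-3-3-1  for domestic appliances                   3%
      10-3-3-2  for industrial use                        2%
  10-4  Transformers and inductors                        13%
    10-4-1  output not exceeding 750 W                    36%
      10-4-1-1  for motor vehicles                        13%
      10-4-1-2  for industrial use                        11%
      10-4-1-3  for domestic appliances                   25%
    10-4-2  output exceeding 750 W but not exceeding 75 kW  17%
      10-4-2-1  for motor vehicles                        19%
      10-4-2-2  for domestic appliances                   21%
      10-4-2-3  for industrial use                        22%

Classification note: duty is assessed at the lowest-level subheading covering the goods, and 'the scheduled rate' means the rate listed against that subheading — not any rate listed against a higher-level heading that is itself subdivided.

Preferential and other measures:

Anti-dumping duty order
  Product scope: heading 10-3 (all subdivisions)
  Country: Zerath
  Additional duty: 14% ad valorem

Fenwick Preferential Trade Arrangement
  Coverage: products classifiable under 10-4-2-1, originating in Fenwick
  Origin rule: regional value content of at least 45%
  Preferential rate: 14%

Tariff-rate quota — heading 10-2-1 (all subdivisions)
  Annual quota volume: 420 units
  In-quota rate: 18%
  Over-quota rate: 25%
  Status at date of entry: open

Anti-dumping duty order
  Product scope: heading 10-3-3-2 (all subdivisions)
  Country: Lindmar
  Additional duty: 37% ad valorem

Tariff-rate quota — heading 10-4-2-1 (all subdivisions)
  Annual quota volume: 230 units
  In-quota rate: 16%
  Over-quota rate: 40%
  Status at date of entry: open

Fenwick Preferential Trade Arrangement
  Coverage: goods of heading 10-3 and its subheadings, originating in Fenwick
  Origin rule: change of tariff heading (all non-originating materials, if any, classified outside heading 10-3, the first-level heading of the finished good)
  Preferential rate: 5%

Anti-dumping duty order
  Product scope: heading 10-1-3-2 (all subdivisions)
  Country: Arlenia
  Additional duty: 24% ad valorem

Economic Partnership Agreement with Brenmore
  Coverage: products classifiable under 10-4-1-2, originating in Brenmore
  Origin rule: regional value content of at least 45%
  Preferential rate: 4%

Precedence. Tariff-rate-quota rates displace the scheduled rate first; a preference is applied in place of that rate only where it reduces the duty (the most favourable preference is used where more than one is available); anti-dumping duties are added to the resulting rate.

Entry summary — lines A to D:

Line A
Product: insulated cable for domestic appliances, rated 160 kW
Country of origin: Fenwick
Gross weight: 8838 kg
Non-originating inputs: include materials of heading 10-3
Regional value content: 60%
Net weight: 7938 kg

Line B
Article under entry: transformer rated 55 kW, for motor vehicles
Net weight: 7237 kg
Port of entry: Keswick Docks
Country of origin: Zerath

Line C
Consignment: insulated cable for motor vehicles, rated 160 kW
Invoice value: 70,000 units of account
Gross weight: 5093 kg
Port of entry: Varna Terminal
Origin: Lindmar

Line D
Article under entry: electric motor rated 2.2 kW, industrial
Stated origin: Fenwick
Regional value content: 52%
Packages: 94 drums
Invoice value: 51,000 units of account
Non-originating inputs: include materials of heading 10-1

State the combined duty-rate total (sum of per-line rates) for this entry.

45%

Line A: insulated cable → 10-3; rated 160 kW → 10-3-1; for domestic appliances → 10-3-1-1. Scheduled 3%. Fenwick agreement on 10-4-2-1: 10-3-1-1 not covered; Fenwick agreement on 10-3: CTH not met. → 3%.
Line B: transformer → 10-4; rated 55 kW → 10-4-2; for motor vehicles → 10-4-2-1. Scheduled 19%. quota on 10-4-2-1 open → in-quota 16%. → 16%.
Line C: insulated cable → 10-3; rated 160 kW → 10-3-1; for motor vehicles → 10-3-1-2. Scheduled 19%. No special measure applies. → 19%.
Line D: electric motor → 10-1; rated 2.2 kW → 10-1-1; industrial → 10-1-1-1. Scheduled 7%. Fenwick agreement on 10-4-2-1: 10-1-1-1 not covered; Fenwick agreement on 10-3: 10-1-1-1 not covered. → 7%.
Sum: 3% + 16% + 19% + 7% = 45%.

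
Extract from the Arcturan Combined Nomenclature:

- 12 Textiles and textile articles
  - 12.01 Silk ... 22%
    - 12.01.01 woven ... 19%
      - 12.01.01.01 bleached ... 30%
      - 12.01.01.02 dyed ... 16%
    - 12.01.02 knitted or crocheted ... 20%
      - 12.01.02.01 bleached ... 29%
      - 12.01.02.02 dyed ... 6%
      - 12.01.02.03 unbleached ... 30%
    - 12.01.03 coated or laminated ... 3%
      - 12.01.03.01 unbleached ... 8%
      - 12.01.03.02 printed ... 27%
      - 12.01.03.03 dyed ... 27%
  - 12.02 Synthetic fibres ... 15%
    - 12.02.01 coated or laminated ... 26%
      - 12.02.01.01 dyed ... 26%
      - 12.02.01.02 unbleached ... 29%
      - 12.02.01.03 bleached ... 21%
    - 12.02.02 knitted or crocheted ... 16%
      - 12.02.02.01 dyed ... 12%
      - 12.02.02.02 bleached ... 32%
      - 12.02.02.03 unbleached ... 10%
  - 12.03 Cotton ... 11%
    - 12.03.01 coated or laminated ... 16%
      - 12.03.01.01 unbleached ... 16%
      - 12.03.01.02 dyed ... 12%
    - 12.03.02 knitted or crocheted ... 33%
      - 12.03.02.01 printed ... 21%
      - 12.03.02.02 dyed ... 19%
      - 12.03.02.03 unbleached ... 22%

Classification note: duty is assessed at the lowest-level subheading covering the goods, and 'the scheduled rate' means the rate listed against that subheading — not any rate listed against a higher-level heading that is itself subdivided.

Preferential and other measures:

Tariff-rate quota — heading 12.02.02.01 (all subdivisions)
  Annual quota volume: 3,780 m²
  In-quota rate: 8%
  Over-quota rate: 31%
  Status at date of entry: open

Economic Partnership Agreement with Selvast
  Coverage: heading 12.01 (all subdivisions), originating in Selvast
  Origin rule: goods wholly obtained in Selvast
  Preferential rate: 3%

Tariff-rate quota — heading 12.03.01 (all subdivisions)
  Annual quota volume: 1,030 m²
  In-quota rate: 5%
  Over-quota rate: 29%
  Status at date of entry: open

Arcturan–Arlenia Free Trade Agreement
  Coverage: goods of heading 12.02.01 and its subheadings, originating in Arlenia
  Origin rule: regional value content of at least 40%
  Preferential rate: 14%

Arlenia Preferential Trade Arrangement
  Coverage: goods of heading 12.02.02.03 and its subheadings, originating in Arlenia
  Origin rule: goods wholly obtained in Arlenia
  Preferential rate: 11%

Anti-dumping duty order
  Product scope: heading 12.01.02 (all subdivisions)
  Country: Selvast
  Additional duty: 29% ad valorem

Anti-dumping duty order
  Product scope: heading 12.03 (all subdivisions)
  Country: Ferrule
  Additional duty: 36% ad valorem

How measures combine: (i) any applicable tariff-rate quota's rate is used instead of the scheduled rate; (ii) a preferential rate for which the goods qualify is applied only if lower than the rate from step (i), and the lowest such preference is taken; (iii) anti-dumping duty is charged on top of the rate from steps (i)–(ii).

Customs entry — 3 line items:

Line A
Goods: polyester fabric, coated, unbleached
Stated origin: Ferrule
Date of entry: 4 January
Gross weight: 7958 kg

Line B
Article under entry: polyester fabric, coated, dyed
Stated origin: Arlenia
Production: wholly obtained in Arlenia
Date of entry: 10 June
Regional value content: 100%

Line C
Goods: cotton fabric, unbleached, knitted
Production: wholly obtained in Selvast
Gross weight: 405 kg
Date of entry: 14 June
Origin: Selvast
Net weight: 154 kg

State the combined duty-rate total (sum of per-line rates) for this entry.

Line A: polyester → 12.02; coated → 12.02.01; unbleached → 12.02.01.02. Scheduled 29%. No special measure applies. → 29%.
Line B: polyester → 12.02; coated → 12.02.01; dyed → 12.02.01.01. Scheduled 26%. Arlenia agreement on 12.02.01: RVC ≥ 40% → 14% available; Arlenia agreement on 12.02.02.03: 12.02.01.01 not covered; preferential 14%. → 14%.
Line C: cotton → 12.03; knitted → 12.03.02; unbleached → 12.03.02.03. Scheduled 22%. Selvast agreement on 12.01: 12.03.02.03 not covered. → 22%.
Sum: 29% + 14% + 22% = 65%.

65%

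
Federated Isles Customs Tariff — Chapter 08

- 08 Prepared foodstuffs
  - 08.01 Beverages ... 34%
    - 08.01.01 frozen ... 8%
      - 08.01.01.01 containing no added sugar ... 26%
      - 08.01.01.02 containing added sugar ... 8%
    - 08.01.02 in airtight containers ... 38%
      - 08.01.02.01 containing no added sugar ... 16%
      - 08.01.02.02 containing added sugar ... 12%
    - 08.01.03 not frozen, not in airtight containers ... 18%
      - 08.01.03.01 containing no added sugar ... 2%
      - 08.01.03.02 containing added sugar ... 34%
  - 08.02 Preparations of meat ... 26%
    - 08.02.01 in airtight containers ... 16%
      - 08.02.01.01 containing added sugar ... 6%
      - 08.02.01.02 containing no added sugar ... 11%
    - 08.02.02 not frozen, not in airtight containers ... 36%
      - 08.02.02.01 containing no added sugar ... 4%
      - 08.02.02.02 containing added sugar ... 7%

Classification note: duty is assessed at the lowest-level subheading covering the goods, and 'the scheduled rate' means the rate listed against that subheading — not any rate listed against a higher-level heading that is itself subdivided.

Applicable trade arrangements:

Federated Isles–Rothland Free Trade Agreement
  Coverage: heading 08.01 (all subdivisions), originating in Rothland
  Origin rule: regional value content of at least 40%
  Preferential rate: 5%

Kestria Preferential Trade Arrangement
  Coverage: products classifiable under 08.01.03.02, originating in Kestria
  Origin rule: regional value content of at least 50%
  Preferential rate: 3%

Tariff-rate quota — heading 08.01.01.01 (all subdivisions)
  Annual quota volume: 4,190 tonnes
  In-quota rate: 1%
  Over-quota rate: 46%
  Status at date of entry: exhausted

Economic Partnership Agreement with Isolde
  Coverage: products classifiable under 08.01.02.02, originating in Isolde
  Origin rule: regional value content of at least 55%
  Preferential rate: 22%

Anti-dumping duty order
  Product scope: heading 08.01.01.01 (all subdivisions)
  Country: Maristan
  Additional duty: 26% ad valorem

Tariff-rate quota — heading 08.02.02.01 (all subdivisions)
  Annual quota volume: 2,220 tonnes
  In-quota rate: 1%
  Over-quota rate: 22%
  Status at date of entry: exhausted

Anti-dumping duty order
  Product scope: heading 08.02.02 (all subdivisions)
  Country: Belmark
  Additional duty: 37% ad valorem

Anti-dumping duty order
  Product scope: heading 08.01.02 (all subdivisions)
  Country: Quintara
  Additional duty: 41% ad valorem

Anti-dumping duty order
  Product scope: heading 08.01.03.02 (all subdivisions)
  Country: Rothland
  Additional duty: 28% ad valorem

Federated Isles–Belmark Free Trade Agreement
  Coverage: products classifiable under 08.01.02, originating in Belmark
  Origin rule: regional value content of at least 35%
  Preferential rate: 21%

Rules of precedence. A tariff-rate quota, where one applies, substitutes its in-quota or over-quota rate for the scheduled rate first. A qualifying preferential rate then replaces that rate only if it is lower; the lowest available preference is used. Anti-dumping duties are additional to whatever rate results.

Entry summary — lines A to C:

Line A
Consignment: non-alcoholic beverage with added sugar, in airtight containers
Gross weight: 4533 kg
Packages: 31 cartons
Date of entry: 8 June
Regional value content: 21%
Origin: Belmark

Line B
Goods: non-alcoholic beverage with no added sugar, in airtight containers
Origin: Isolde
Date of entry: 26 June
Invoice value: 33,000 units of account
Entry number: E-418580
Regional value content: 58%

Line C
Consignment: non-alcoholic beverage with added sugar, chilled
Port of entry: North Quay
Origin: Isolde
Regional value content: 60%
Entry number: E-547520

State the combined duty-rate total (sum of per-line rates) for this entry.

62%

Line A: non-alcoholic beverage → 08.01; in airtight containers → 08.01.02; with added sugar → 08.01.02.02. Scheduled 12%. Belmark agreement on 08.01.02: RVC < 35%. → 12%.
Line B: non-alcoholic beverage → 08.01; in airtight containers → 08.01.02; with no added sugar → 08.01.02.01. Scheduled 16%. Isolde agreement on 08.01.02.02: 08.01.02.01 not covered. → 16%.
Line C: non-alcoholic beverage → 08.01; chilled → 08.01.03; with added sugar → 08.01.03.02. Scheduled 34%. Isolde agreement on 08.01.02.02: 08.01.03.02 not covered. → 34%.
Sum: 12% + 16% + 34% = 62%.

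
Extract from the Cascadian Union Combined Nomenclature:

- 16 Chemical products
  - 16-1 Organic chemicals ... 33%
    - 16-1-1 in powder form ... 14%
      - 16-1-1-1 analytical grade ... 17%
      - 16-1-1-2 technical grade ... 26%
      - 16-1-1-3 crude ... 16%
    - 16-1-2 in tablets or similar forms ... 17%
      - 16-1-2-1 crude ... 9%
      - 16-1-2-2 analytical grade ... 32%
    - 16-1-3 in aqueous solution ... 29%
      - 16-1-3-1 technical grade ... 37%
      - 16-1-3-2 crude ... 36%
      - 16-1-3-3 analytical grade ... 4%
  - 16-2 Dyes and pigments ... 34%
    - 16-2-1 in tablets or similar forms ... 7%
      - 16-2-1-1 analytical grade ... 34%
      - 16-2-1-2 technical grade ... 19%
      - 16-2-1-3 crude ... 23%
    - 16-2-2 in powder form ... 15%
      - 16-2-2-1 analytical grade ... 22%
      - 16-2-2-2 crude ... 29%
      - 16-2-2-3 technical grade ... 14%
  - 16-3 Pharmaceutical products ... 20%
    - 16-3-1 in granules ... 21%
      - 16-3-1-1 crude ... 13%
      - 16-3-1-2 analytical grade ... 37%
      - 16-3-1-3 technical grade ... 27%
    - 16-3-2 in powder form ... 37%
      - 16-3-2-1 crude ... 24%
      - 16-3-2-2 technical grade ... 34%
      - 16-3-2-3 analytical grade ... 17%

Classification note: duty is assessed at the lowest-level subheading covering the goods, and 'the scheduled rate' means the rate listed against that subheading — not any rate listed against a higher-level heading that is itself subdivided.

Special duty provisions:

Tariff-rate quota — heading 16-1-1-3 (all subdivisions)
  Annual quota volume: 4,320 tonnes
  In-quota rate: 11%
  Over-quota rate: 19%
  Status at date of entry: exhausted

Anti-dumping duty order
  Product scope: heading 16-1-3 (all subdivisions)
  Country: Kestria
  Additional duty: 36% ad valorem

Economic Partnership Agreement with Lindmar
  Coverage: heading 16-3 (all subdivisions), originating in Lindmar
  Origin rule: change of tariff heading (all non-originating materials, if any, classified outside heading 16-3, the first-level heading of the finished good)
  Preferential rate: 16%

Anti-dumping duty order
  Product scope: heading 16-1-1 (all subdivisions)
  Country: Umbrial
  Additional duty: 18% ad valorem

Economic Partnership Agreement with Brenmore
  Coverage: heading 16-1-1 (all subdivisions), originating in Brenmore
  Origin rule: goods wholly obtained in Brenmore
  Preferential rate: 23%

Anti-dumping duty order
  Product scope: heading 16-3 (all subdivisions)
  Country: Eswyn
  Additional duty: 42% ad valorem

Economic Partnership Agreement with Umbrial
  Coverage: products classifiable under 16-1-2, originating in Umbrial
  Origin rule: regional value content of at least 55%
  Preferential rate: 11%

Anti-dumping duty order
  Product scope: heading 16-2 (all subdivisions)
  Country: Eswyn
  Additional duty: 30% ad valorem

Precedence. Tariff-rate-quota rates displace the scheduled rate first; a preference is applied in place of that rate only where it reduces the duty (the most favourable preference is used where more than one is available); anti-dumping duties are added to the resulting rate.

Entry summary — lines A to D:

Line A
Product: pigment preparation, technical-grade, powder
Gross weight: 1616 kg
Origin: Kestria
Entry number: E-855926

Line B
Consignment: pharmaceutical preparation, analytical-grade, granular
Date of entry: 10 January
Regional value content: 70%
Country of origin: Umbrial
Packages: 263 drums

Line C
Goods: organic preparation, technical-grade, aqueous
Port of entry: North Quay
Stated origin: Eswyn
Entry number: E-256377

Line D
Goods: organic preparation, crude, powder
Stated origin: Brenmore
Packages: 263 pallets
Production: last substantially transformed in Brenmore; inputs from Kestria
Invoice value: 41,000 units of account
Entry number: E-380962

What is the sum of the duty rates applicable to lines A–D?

107%

Line A: pigment → 16-2; powder → 16-2-2; technical-grade → 16-2-2-3. Scheduled 14%. No special measure applies. → 14%.
Line B: pharmaceutical → 16-3; granular → 16-3-1; analytical-grade → 16-3-1-2. Scheduled 37%. Umbrial agreement on 16-1-2: 16-3-1-2 not covered. → 37%.
Line C: organic → 16-1; aqueous → 16-1-3; technical-grade → 16-1-3-1. Scheduled 37%. No special measure applies. → 37%.
Line D: organic → 16-1; powder → 16-1-1; crude → 16-1-1-3. Scheduled 16%. quota on 16-1-1-3 exhausted → over-quota 19%; Brenmore agreement on 16-1-1: not wholly obtained. → 19%.
Sum: 14% + 37% + 37% + 19% = 107%.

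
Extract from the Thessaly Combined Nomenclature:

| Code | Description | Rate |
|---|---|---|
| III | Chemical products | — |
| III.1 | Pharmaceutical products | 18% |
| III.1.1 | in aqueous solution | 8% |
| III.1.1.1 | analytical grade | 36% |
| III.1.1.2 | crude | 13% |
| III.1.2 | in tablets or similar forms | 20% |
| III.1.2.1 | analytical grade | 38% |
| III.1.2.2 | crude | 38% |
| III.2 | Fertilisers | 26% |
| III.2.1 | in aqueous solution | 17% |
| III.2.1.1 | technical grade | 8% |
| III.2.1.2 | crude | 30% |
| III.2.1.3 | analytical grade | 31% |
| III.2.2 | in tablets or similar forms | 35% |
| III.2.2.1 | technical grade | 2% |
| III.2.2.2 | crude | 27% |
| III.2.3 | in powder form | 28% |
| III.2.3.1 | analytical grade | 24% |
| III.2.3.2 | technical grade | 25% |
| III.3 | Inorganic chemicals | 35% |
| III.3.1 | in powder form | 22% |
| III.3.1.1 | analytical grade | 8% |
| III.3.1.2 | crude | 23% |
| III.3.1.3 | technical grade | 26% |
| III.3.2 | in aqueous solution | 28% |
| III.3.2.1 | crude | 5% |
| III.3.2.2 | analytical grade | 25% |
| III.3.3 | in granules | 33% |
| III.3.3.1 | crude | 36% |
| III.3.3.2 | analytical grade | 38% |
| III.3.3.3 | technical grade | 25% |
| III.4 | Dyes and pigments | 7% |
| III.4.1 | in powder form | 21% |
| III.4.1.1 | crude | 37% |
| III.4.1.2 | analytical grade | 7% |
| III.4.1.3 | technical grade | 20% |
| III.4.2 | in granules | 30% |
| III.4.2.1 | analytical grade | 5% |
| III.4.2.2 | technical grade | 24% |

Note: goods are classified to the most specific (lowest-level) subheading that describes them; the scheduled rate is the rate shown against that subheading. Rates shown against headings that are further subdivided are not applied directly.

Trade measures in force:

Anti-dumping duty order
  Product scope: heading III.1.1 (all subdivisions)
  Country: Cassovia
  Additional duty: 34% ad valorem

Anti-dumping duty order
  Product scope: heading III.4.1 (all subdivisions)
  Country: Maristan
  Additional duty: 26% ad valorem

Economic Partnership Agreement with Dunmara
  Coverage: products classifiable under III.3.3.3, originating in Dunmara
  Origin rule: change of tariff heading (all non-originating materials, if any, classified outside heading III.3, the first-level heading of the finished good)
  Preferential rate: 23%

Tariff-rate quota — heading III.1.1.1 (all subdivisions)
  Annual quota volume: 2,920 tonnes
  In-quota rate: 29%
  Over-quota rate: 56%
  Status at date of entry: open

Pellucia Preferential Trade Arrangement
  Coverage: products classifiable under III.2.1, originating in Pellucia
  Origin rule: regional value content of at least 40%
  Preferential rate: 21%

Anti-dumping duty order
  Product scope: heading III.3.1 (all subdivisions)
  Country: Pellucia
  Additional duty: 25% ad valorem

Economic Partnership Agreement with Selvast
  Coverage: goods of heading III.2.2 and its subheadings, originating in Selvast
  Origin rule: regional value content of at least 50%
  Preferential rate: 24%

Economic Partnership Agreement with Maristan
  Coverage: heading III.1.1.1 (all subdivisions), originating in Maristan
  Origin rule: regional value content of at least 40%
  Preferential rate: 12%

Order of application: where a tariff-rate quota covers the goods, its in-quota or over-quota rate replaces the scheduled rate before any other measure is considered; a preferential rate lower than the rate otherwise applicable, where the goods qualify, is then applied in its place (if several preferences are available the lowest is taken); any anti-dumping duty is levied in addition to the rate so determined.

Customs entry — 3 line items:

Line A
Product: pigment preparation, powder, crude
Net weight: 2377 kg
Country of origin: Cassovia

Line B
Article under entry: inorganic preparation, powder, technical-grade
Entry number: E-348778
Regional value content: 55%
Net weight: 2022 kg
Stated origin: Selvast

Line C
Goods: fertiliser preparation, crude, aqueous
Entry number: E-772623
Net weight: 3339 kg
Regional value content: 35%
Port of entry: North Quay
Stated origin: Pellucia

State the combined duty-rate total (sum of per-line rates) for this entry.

93%

Line A: pigment → III.4; powder → III.4.1; crude → III.4.1.1. Scheduled 37%. No special measure applies. → 37%.
Line B: inorganic → III.3; powder → III.3.1; technical-grade → III.3.1.3. Scheduled 26%. Selvast agreement on III.2.2: III.3.1.3 not covered. → 26%.
Line C: fertiliser → III.2; aqueous → III.2.1; crude → III.2.1.2. Scheduled 30%. Pellucia agreement on III.2.1: RVC < 40%. → 30%.
Sum: 37% + 26% + 30% = 93%.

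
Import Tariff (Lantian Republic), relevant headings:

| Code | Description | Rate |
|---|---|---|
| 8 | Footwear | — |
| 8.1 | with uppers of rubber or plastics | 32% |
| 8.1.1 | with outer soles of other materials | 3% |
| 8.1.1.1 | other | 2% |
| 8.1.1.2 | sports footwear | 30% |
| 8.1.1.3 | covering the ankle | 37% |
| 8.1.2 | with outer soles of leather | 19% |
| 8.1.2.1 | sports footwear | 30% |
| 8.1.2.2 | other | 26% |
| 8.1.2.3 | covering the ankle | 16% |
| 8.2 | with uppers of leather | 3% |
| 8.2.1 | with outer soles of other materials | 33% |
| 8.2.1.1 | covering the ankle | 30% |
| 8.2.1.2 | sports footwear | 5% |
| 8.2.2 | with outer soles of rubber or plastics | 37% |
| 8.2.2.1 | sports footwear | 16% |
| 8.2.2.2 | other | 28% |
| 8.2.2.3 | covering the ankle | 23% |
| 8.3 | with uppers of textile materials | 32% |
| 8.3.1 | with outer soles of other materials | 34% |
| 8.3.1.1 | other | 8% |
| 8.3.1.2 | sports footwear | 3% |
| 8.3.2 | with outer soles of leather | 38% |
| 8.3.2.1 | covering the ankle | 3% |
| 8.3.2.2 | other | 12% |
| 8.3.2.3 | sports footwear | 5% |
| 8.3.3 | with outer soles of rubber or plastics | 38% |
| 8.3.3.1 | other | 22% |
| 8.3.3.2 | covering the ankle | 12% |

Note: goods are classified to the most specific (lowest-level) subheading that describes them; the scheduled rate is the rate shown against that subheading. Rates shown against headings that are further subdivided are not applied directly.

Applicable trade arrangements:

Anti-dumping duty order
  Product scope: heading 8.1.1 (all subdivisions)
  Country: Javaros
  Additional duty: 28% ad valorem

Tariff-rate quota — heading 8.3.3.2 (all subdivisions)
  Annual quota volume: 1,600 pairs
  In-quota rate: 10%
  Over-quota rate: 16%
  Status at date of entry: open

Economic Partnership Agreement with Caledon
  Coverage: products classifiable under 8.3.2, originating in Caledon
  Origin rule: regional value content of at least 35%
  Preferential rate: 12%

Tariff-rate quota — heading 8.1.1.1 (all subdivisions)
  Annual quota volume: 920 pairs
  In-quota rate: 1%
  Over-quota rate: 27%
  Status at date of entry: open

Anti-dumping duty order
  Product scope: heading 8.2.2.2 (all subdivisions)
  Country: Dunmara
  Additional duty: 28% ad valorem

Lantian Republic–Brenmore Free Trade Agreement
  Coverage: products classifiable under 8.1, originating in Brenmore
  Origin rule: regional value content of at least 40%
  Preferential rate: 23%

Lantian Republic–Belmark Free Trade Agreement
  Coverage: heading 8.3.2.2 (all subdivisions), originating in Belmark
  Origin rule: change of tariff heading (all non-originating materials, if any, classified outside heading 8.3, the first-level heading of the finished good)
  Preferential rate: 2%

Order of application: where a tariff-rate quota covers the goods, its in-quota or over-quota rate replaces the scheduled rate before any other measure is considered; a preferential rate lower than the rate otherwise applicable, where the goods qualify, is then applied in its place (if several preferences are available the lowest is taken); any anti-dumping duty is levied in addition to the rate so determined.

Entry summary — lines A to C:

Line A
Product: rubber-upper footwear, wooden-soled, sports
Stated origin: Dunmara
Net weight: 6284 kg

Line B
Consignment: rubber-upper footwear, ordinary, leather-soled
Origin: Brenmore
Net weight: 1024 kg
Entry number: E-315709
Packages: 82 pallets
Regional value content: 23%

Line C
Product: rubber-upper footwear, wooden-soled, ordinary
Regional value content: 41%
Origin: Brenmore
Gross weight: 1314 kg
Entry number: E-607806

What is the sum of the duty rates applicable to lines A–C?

57%

Line A: rubber-upper → 8.1; wooden-soled → 8.1.1; sports → 8.1.1.2. Scheduled 30%. No special measure applies. → 30%.
Line B: rubber-upper → 8.1; leather-soled → 8.1.2; ordinary → 8.1.2.2. Scheduled 26%. Brenmore agreement on 8.1: RVC < 40%. → 26%.
Line C: rubber-upper → 8.1; wooden-soled → 8.1.1; ordinary → 8.1.1.1. Scheduled 2%. quota on 8.1.1.1 open → in-quota 1%; Brenmore agreement on 8.1: RVC ≥ 40% → 23% available; preference 23% not lower than 1% → no reduction. → 1%.
Sum: 30% + 26% + 1% = 57%.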